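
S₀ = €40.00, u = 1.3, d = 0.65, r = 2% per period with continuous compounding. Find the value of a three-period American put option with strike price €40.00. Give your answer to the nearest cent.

€7.70

Risk-neutral probability p = (e^0.02 − 0.65)/(1.3 − 0.65) = 0.3702/0.6500 = 0.5695
Terminal stock prices: S_uuu = 87.88, S_uud = 43.94, S_udd = 21.97, S_ddd = 10.98
Terminal payoffs (K − S): max(-47.88, 0) = 0, max(-3.94, 0) = 0, max(18.03, 0) = 18.03, max(29.02, 0) = 29.02
Node uu (S = 67.6): continuation = e^(−0.02)·[0.5695·0.0000 + 0.4305·0.0000] = 0.0000; exercise value = 0.0000 ≤ continuation, so V_uu = 0.0000
Node ud (S = 33.8): continuation = e^(−0.02)·[0.5695·0.0000 + 0.4305·18.0300] = 7.6075; exercise value = 6.2000 ≤ continuation, so V_ud = 7.6075
Node dd (S = 16.9): continuation = e^(−0.02)·[0.5695·18.0300 + 0.4305·29.0150] = 22.3079; exercise value = 23.1000 > continuation, so V_dd = 23.1000 (exercise)
Node u (S = 52): continuation = e^(−0.02)·[0.5695·0.0000 + 0.4305·7.6075] = 3.2099; exercise value = 0.0000 ≤ continuation, so V_u = 3.2099
Node d (S = 26): continuation = e^(−0.02)·[0.5695·7.6075 + 0.4305·23.1000] = 13.9937; exercise value = 14.0000 > continuation, so V_d = 14.0000 (exercise)
Node 0 (S = 40): continuation = e^(−0.02)·[0.5695·3.2099 + 0.4305·14.0000] = 7.6991; exercise value = 0.0000 ≤ continuation, so V_0 = 7.6991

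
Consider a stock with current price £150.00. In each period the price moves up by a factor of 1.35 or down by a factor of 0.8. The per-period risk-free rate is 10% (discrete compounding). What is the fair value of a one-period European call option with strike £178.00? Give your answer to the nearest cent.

Risk-neutral probability p = (1 + 0.1 − 0.8)/(1.35 − 0.8) = 0.3000/0.5500 = 0.5455
Terminal stock prices: S_u = 202.5, S_d = 120
Terminal payoffs (S − K): max(24.5, 0) = 24.5, max(-58, 0) = 0
Node 0 (S = 150): V_0 = 1/1.1·[0.5455·24.5000 + 0.4545·0.0000] = 12.1488

£12.15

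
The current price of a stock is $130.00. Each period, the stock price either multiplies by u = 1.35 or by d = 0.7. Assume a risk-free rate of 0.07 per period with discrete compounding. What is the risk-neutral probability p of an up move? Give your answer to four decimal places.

Risk-neutral probability p = (1 + 0.07 − 0.7)/(1.35 − 0.7) = 0.3700/0.6500 = 0.5692

p = 0.5692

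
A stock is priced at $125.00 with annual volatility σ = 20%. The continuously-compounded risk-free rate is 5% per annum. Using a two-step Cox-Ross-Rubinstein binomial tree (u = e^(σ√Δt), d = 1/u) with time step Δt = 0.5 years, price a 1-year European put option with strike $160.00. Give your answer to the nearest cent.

$28.91

CRR parameters: u = e^(σ√Δt) = e^(0.2·√0.5) = 1.1519, d = 1/u = 0.8681
Per-period rate: rΔt = 0.05·0.5 = 0.025, so R = e^0.025 = 1.0253
Risk-neutral probability p = (e^0.025 − 0.8681)/(1.1519 − 0.8681) = 0.1572/0.2838 = 0.5539
Terminal stock prices: S_uu = 165.9, S_ud = 125, S_dd = 94.2
Terminal payoffs (K − S): max(-5.862, 0) = 0, max(35, 0) = 35, max(65.8, 0) = 65.8
Node u (S = 144): V_u = e^(−0.025)·[0.5539·0.0000 + 0.4461·35.0000] = 15.2277
Node d (S = 108.5): V_d = e^(−0.025)·[0.5539·35.0000 + 0.4461·65.7952] = 47.5342
Node 0 (S = 125): V_0 = e^(−0.025)·[0.5539·15.2277 + 0.4461·47.5342] = 28.9076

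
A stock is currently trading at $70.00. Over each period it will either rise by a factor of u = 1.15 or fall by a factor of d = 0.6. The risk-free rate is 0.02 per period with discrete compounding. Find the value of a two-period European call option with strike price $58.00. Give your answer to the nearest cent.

$19.38

Risk-neutral probability p = (1 + 0.02 − 0.6)/(1.15 − 0.6) = 0.4200/0.5500 = 0.7636
Terminal stock prices: S_uu = 92.57, S_ud = 48.3, S_dd = 25.2
Terminal payoffs (S − K): max(34.57, 0) = 34.57, max(-9.7, 0) = 0, max(-32.8, 0) = 0
Node u (S = 80.5): V_u = 1/1.02·[0.7636·34.5750 + 0.2364·0.0000] = 25.8850
Node d (S = 42): V_d = 1/1.02·[0.7636·0.0000 + 0.2364·0.0000] = 0.0000
Node 0 (S = 70): V_0 = 1/1.02·[0.7636·25.8850 + 0.2364·0.0000] = 19.3792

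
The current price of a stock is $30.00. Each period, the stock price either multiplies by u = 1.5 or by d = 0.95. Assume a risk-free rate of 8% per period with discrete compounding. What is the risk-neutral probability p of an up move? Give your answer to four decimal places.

Risk-neutral probability p = (1 + 0.08 − 0.95)/(1.5 − 0.95) = 0.1300/0.5500 = 0.2364

p = 0.2364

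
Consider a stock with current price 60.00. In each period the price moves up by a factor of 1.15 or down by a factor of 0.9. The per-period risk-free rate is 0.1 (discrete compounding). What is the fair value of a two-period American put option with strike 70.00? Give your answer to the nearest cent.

10.00

Risk-neutral probability p = (1 + 0.1 − 0.9)/(1.15 − 0.9) = 0.2000/0.2500 = 0.8000
Terminal stock prices: S_uu = 79.35, S_ud = 62.1, S_dd = 48.6
Terminal payoffs (K − S): max(-9.35, 0) = 0, max(7.9, 0) = 7.9, max(21.4, 0) = 21.4
Node u (S = 69): continuation = 1/1.1·[0.8000·0.0000 + 0.2000·7.9000] = 1.4364; exercise value = 1.0000 ≤ continuation, so V_u = 1.4364
Node d (S = 54): continuation = 1/1.1·[0.8000·7.9000 + 0.2000·21.4000] = 9.6364; exercise value = 16.0000 > continuation, so V_d = 16.0000 (exercise)
Node 0 (S = 60): continuation = 1/1.1·[0.8000·1.4364 + 0.2000·16.0000] = 3.9537; exercise value = 10.0000 > continuation, so V_0 = 10.0000 (exercise)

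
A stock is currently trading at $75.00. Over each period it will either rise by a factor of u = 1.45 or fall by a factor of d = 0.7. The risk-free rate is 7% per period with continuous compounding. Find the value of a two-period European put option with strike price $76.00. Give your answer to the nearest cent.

$8.64

Risk-neutral probability p = (e^0.07 − 0.7)/(1.45 − 0.7) = 0.3725/0.7500 = 0.4967
Terminal stock prices: S_uu = 157.7, S_ud = 76.12, S_dd = 36.75
Terminal payoffs (K − S): max(-81.69, 0) = 0, max(-0.125, 0) = 0, max(39.25, 0) = 39.25
Node u (S = 108.8): V_u = e^(−0.07)·[0.4967·0.0000 + 0.5033·0.0000] = 0.0000
Node d (S = 52.5): V_d = e^(−0.07)·[0.4967·0.0000 + 0.5033·39.2500] = 18.4198
Node 0 (S = 75): V_0 = e^(−0.07)·[0.4967·0.0000 + 0.5033·18.4198] = 8.6443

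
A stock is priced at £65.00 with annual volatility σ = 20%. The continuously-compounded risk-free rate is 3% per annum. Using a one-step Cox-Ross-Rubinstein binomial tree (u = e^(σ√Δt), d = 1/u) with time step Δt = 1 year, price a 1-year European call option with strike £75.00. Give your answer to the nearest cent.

CRR parameters: u = e^(σ√Δt) = e^(0.2·√1) = 1.2214, d = 1/u = 0.8187
Per-period rate: rΔt = 0.03·1 = 0.03, so R = e^0.03 = 1.0305
Risk-neutral probability p = (e^0.03 − 0.8187)/(1.2214 − 0.8187) = 0.2117/0.4027 = 0.5258
Terminal stock prices: S_u = 79.39, S_d = 53.22
Terminal payoffs (S − K): max(4.391, 0) = 4.391, max(-21.78, 0) = 0
Node 0 (S = 65): V_0 = e^(−0.03)·[0.5258·4.3912 + 0.4742·0.0000] = 2.2406

£2.24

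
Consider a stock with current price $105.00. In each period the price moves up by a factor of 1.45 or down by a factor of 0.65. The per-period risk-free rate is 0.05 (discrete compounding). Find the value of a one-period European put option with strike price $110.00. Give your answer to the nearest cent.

Risk-neutral probability p = (1 + 0.05 − 0.65)/(1.45 − 0.65) = 0.4000/0.8000 = 0.5000
Terminal stock prices: S_u = 152.2, S_d = 68.25
Terminal payoffs (K − S): max(-42.25, 0) = 0, max(41.75, 0) = 41.75
Node 0 (S = 105): V_0 = 1/1.05·[0.5000·0.0000 + 0.5000·41.7500] = 19.8810

$19.88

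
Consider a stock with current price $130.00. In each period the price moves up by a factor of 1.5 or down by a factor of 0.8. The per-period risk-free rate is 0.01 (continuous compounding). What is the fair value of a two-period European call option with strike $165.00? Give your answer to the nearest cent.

Risk-neutral probability p = (e^0.01 − 0.8)/(1.5 − 0.8) = 0.2101/0.7000 = 0.3001
Terminal stock prices: S_uu = 292.5, S_ud = 156, S_dd = 83.2
Terminal payoffs (S − K): max(127.5, 0) = 127.5, max(-9, 0) = 0, max(-81.8, 0) = 0
Node u (S = 195): V_u = e^(−0.01)·[0.3001·127.5000 + 0.6999·0.0000] = 37.8785
Node d (S = 104): V_d = e^(−0.01)·[0.3001·0.0000 + 0.6999·0.0000] = 0.0000
Node 0 (S = 130): V_0 = e^(−0.01)·[0.3001·37.8785 + 0.6999·0.0000] = 11.2532

$11.25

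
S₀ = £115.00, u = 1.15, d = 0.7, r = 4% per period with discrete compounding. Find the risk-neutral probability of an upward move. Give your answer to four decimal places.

p = 0.7556

Risk-neutral probability p = (1 + 0.04 − 0.7)/(1.15 − 0.7) = 0.3400/0.4500 = 0.7556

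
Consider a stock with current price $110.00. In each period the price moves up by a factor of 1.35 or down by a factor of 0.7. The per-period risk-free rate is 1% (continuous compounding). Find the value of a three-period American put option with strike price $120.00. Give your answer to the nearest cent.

Risk-neutral probability p = (e^0.01 − 0.7)/(1.35 − 0.7) = 0.3101/0.6500 = 0.4770
Terminal stock prices: S_uuu = 270.6, S_uud = 140.3, S_udd = 72.76, S_ddd = 37.73
Terminal payoffs (K − S): max(-150.6, 0) = 0, max(-20.33, 0) = 0, max(47.24, 0) = 47.24, max(82.27, 0) = 82.27
Node uu (S = 200.5): continuation = e^(−0.01)·[0.4770·0.0000 + 0.5230·0.0000] = 0.0000; exercise value = 0.0000 ≤ continuation, so V_uu = 0.0000
Node ud (S = 103.9): continuation = e^(−0.01)·[0.4770·0.0000 + 0.5230·47.2350] = 24.4581; exercise value = 16.0500 ≤ continuation, so V_ud = 24.4581
Node dd (S = 53.9): continuation = e^(−0.01)·[0.4770·47.2350 + 0.5230·82.2700] = 64.9060; exercise value = 66.1000 > continuation, so V_dd = 66.1000 (exercise)
Node u (S = 148.5): continuation = e^(−0.01)·[0.4770·0.0000 + 0.5230·24.4581] = 12.6643; exercise value = 0.0000 ≤ continuation, so V_u = 12.6643
Node d (S = 77): continuation = e^(−0.01)·[0.4770·24.4581 + 0.5230·66.1000] = 45.7767; exercise value = 43.0000 ≤ continuation, so V_d = 45.7767
Node 0 (S = 110): continuation = e^(−0.01)·[0.4770·12.6643 + 0.5230·45.7767] = 29.6838; exercise value = 10.0000 ≤ continuation, so V_0 = 29.6838

$29.68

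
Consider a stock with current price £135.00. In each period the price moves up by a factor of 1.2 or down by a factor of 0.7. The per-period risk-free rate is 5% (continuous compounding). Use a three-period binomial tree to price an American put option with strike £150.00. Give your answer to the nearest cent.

Risk-neutral probability p = (e^0.05 − 0.7)/(1.2 − 0.7) = 0.3513/0.5000 = 0.7025
Terminal stock prices: S_uuu = 233.3, S_uud = 136.1, S_udd = 79.38, S_ddd = 46.3
Terminal payoffs (K − S): max(-83.28, 0) = 0, max(13.92, 0) = 13.92, max(70.62, 0) = 70.62, max(103.7, 0) = 103.7
Node uu (S = 194.4): continuation = e^(−0.05)·[0.7025·0.0000 + 0.2975·13.9200] = 3.9387; exercise value = 0.0000 ≤ continuation, so V_uu = 3.9387
Node ud (S = 113.4): continuation = e^(−0.05)·[0.7025·13.9200 + 0.2975·70.6200] = 29.2844; exercise value = 36.6000 > continuation, so V_ud = 36.6000 (exercise)
Node dd (S = 66.15): continuation = e^(−0.05)·[0.7025·70.6200 + 0.2975·103.6950] = 76.5344; exercise value = 83.8500 > continuation, so V_dd = 83.8500 (exercise)
Node u (S = 162): continuation = e^(−0.05)·[0.7025·3.9387 + 0.2975·36.6000] = 12.9881; exercise value = 0.0000 ≤ continuation, so V_u = 12.9881
Node d (S = 94.5): continuation = e^(−0.05)·[0.7025·36.6000 + 0.2975·83.8500] = 48.1844; exercise value = 55.5000 > continuation, so V_d = 55.5000 (exercise)
Node 0 (S = 135): continuation = e^(−0.05)·[0.7025·12.9881 + 0.2975·55.5000] = 24.3834; exercise value = 15.0000 ≤ continuation, so V_0 = 24.3834

£24.38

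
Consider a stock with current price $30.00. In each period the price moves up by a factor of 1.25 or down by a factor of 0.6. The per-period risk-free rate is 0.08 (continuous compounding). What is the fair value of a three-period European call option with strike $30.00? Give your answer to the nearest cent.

$9.25

Risk-neutral probability p = (e^0.08 − 0.6)/(1.25 − 0.6) = 0.4833/0.6500 = 0.7435
Terminal stock prices: S_uuu = 58.59, S_uud = 28.12, S_udd = 13.5, S_ddd = 6.48
Terminal payoffs (S − K): max(28.59, 0) = 28.59, max(-1.875, 0) = 0, max(-16.5, 0) = 0, max(-23.52, 0) = 0
Node uu (S = 46.88): V_uu = e^(−0.08)·[0.7435·28.5938 + 0.2565·0.0000] = 19.6254
Node ud (S = 22.5): V_ud = e^(−0.08)·[0.7435·0.0000 + 0.2565·0.0000] = 0.0000
Node dd (S = 10.8): V_dd = e^(−0.08)·[0.7435·0.0000 + 0.2565·0.0000] = 0.0000
Node u (S = 37.5): V_u = e^(−0.08)·[0.7435·19.6254 + 0.2565·0.0000] = 13.4700
Node d (S = 18): V_d = e^(−0.08)·[0.7435·0.0000 + 0.2565·0.0000] = 0.0000
Node 0 (S = 30): V_0 = e^(−0.08)·[0.7435·13.4700 + 0.2565·0.0000] = 9.2452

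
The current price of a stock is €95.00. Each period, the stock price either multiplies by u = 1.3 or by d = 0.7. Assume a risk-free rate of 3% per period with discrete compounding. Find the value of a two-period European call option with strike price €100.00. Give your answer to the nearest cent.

€17.26

Risk-neutral probability p = (1 + 0.03 − 0.7)/(1.3 − 0.7) = 0.3300/0.6000 = 0.5500
Terminal stock prices: S_uu = 160.6, S_ud = 86.45, S_dd = 46.55
Terminal payoffs (S − K): max(60.55, 0) = 60.55, max(-13.55, 0) = 0, max(-53.45, 0) = 0
Node u (S = 123.5): V_u = 1/1.03·[0.5500·60.5500 + 0.4500·0.0000] = 32.3325
Node d (S = 66.5): V_d = 1/1.03·[0.5500·0.0000 + 0.4500·0.0000] = 0.0000
Node 0 (S = 95): V_0 = 1/1.03·[0.5500·32.3325 + 0.4500·0.0000] = 17.2649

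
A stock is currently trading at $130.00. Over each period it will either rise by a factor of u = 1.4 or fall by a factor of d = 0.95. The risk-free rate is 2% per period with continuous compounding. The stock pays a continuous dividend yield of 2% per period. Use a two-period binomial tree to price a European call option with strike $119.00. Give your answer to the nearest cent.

Per-period risk-free factor R = e^0.02 = 1.0202; dividend-adjusted growth = e^(0.02−0.02) = 1.0000.
Risk-neutral probability p = (1.0000 − 0.95)/(1.4 − 0.95) = 0.0500/0.4500 = 0.1111
Terminal stock prices: S_uu = 254.8, S_ud = 172.9, S_dd = 117.3
Terminal payoffs (S − K): max(135.8, 0) = 135.8, max(53.9, 0) = 53.9, max(-1.675, 0) = 0
Node u (S = 182): V_u = e^(−0.02)·[0.1111·135.8000 + 0.8889·53.9000] = 61.7525
Node d (S = 123.5): V_d = e^(−0.02)·[0.1111·53.9000 + 0.8889·0.0000] = 5.8703
Node 0 (S = 130): V_0 = e^(−0.02)·[0.1111·61.7525 + 0.8889·5.8703] = 11.8402

$11.84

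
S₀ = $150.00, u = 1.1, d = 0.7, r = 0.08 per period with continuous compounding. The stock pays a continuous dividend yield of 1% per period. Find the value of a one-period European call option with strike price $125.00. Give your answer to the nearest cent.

Per-period risk-free factor R = e^0.08 = 1.0833; dividend-adjusted growth = e^(0.08−0.01) = 1.0725.
Risk-neutral probability p = (1.0725 − 0.7)/(1.1 − 0.7) = 0.3725/0.4000 = 0.9313
Terminal stock prices: S_u = 165, S_d = 105
Terminal payoffs (S − K): max(40, 0) = 40, max(-20, 0) = 0
Node 0 (S = 150): V_0 = e^(−0.08)·[0.9313·40.0000 + 0.0687·0.0000] = 34.3868

$34.39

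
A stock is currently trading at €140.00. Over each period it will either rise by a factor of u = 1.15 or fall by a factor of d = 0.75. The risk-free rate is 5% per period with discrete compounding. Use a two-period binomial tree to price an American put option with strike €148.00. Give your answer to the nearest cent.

Risk-neutral probability p = (1 + 0.05 − 0.75)/(1.15 − 0.75) = 0.3000/0.4000 = 0.7500
Terminal stock prices: S_uu = 185.1, S_ud = 120.8, S_dd = 78.75
Terminal payoffs (K − S): max(-37.15, 0) = 0, max(27.25, 0) = 27.25, max(69.25, 0) = 69.25
Node u (S = 161): continuation = 1/1.05·[0.7500·0.0000 + 0.2500·27.2500] = 6.4881; exercise value = 0.0000 ≤ continuation, so V_u = 6.4881
Node d (S = 105): continuation = 1/1.05·[0.7500·27.2500 + 0.2500·69.2500] = 35.9524; exercise value = 43.0000 > continuation, so V_d = 43.0000 (exercise)
Node 0 (S = 140): continuation = 1/1.05·[0.7500·6.4881 + 0.2500·43.0000] = 14.8724; exercise value = 8.0000 ≤ continuation, so V_0 = 14.8724

€14.87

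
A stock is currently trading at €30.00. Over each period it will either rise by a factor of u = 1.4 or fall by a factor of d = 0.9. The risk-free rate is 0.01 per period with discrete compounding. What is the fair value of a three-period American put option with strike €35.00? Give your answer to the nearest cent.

€6.64

Risk-neutral probability p = (1 + 0.01 − 0.9)/(1.4 − 0.9) = 0.1100/0.5000 = 0.2200
Terminal stock prices: S_uuu = 82.32, S_uud = 52.92, S_udd = 34.02, S_ddd = 21.87
Terminal payoffs (K − S): max(-47.32, 0) = 0, max(-17.92, 0) = 0, max(0.98, 0) = 0.98, max(13.13, 0) = 13.13
Node uu (S = 58.8): continuation = 1/1.01·[0.2200·0.0000 + 0.7800·0.0000] = 0.0000; exercise value = 0.0000 ≤ continuation, so V_uu = 0.0000
Node ud (S = 37.8): continuation = 1/1.01·[0.2200·0.0000 + 0.7800·0.9800] = 0.7568; exercise value = 0.0000 ≤ continuation, so V_ud = 0.7568
Node dd (S = 24.3): continuation = 1/1.01·[0.2200·0.9800 + 0.7800·13.1300] = 10.3535; exercise value = 10.7000 > continuation, so V_dd = 10.7000 (exercise)
Node u (S = 42): continuation = 1/1.01·[0.2200·0.0000 + 0.7800·0.7568] = 0.5845; exercise value = 0.0000 ≤ continuation, so V_u = 0.5845
Node d (S = 27): continuation = 1/1.01·[0.2200·0.7568 + 0.7800·10.7000] = 8.4282; exercise value = 8.0000 ≤ continuation, so V_d = 8.4282
Node 0 (S = 30): continuation = 1/1.01·[0.2200·0.5845 + 0.7800·8.4282] = 6.6362; exercise value = 5.0000 ≤ continuation, so V_0 = 6.6362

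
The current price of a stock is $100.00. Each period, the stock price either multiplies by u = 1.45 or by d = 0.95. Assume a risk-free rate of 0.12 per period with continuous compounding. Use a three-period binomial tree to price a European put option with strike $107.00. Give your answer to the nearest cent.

Risk-neutral probability p = (e^0.12 − 0.95)/(1.45 − 0.95) = 0.1775/0.5000 = 0.3550
Terminal stock prices: S_uuu = 304.9, S_uud = 199.7, S_udd = 130.9, S_ddd = 85.74
Terminal payoffs (K − S): max(-197.9, 0) = 0, max(-92.74, 0) = 0, max(-23.86, 0) = 0, max(21.26, 0) = 21.26
Node uu (S = 210.2): V_uu = e^(−0.12)·[0.3550·0.0000 + 0.6450·0.0000] = 0.0000
Node ud (S = 137.8): V_ud = e^(−0.12)·[0.3550·0.0000 + 0.6450·0.0000] = 0.0000
Node dd (S = 90.25): V_dd = e^(−0.12)·[0.3550·0.0000 + 0.6450·21.2625] = 12.1636
Node u (S = 145): V_u = e^(−0.12)·[0.3550·0.0000 + 0.6450·0.0000] = 0.0000
Node d (S = 95): V_d = e^(−0.12)·[0.3550·0.0000 + 0.6450·12.1636] = 6.9584
Node 0 (S = 100): V_0 = e^(−0.12)·[0.3550·0.0000 + 0.6450·6.9584] = 3.9807

$3.98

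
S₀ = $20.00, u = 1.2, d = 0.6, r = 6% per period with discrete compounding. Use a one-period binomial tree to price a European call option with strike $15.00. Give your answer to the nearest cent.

Risk-neutral probability p = (1 + 0.06 − 0.6)/(1.2 − 0.6) = 0.4600/0.6000 = 0.7667
Terminal stock prices: S_u = 24, S_d = 12
Terminal payoffs (S − K): max(9, 0) = 9, max(-3, 0) = 0
Node 0 (S = 20): V_0 = 1/1.06·[0.7667·9.0000 + 0.2333·0.0000] = 6.5094

$6.51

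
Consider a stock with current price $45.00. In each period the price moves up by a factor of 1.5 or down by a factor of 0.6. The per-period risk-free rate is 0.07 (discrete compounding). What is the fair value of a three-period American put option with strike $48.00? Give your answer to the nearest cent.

$11.68

Risk-neutral probability p = (1 + 0.07 − 0.6)/(1.5 − 0.6) = 0.4700/0.9000 = 0.5222
Terminal stock prices: S_uuu = 151.9, S_uud = 60.75, S_udd = 24.3, S_ddd = 9.72
Terminal payoffs (K − S): max(-103.9, 0) = 0, max(-12.75, 0) = 0, max(23.7, 0) = 23.7, max(38.28, 0) = 38.28
Node uu (S = 101.2): continuation = 1/1.07·[0.5222·0.0000 + 0.4778·0.0000] = 0.0000; exercise value = 0.0000 ≤ continuation, so V_uu = 0.0000
Node ud (S = 40.5): continuation = 1/1.07·[0.5222·0.0000 + 0.4778·23.7000] = 10.5826; exercise value = 7.5000 ≤ continuation, so V_ud = 10.5826
Node dd (S = 16.2): continuation = 1/1.07·[0.5222·23.7000 + 0.4778·38.2800] = 28.6598; exercise value = 31.8000 > continuation, so V_dd = 31.8000 (exercise)
Node u (S = 67.5): continuation = 1/1.07·[0.5222·0.0000 + 0.4778·10.5826] = 4.7253; exercise value = 0.0000 ≤ continuation, so V_u = 4.7253
Node d (S = 27): continuation = 1/1.07·[0.5222·10.5826 + 0.4778·31.8000] = 19.3643; exercise value = 21.0000 > continuation, so V_d = 21.0000 (exercise)
Node 0 (S = 45): continuation = 1/1.07·[0.5222·4.7253 + 0.4778·21.0000] = 11.6832; exercise value = 3.0000 ≤ continuation, so V_0 = 11.6832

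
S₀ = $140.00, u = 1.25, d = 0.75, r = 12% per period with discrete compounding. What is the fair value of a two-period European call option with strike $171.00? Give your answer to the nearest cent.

$20.84

Risk-neutral probability p = (1 + 0.12 − 0.75)/(1.25 − 0.75) = 0.3700/0.5000 = 0.7400
Terminal stock prices: S_uu = 218.8, S_ud = 131.2, S_dd = 78.75
Terminal payoffs (S − K): max(47.75, 0) = 47.75, max(-39.75, 0) = 0, max(-92.25, 0) = 0
Node u (S = 175): V_u = 1/1.12·[0.7400·47.7500 + 0.2600·0.0000] = 31.5491
Node d (S = 105): V_d = 1/1.12·[0.7400·0.0000 + 0.2600·0.0000] = 0.0000
Node 0 (S = 140): V_0 = 1/1.12·[0.7400·31.5491 + 0.2600·0.0000] = 20.8449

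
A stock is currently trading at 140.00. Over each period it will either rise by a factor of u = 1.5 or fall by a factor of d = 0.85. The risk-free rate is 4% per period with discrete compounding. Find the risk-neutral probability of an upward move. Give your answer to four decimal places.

Risk-neutral probability p = (1 + 0.04 − 0.85)/(1.5 − 0.85) = 0.1900/0.6500 = 0.2923

p = 0.2923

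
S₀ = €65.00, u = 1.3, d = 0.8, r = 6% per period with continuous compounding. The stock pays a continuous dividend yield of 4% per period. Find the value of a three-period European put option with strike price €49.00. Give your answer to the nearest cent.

Per-period risk-free factor R = e^0.06 = 1.0618; dividend-adjusted growth = e^(0.06−0.04) = 1.0202.
Risk-neutral probability p = (1.0202 − 0.8)/(1.3 − 0.8) = 0.2202/0.5000 = 0.4404
Terminal stock prices: S_uuu = 142.8, S_uud = 87.88, S_udd = 54.08, S_ddd = 33.28
Terminal payoffs (K − S): max(-93.81, 0) = 0, max(-38.88, 0) = 0, max(-5.08, 0) = 0, max(15.72, 0) = 15.72
Node uu (S = 109.9): V_uu = e^(−0.06)·[0.4404·0.0000 + 0.5596·0.0000] = 0.0000
Node ud (S = 67.6): V_ud = e^(−0.06)·[0.4404·0.0000 + 0.5596·0.0000] = 0.0000
Node dd (S = 41.6): V_dd = e^(−0.06)·[0.4404·0.0000 + 0.5596·15.7200] = 8.2846
Node u (S = 84.5): V_u = e^(−0.06)·[0.4404·0.0000 + 0.5596·0.0000] = 0.0000
Node d (S = 52): V_d = e^(−0.06)·[0.4404·0.0000 + 0.5596·8.2846] = 4.3660
Node 0 (S = 65): V_0 = e^(−0.06)·[0.4404·0.0000 + 0.5596·4.3660] = 2.3009

€2.30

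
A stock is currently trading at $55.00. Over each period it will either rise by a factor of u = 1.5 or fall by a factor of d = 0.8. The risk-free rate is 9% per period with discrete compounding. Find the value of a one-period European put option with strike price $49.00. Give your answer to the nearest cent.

Risk-neutral probability p = (1 + 0.09 − 0.8)/(1.5 − 0.8) = 0.2900/0.7000 = 0.4143
Terminal stock prices: S_u = 82.5, S_d = 44
Terminal payoffs (K − S): max(-33.5, 0) = 0, max(5, 0) = 5
Node 0 (S = 55): V_0 = 1/1.09·[0.4143·0.0000 + 0.5857·5.0000] = 2.6868

$2.69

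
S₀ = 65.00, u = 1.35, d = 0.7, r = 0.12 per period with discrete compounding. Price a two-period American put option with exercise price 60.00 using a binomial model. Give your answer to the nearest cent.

Risk-neutral probability p = (1 + 0.12 − 0.7)/(1.35 − 0.7) = 0.4200/0.6500 = 0.6462
Terminal stock prices: S_uu = 118.5, S_ud = 61.42, S_dd = 31.85
Terminal payoffs (K − S): max(-58.46, 0) = 0, max(-1.425, 0) = 0, max(28.15, 0) = 28.15
Node u (S = 87.75): continuation = 1/1.12·[0.6462·0.0000 + 0.3538·0.0000] = 0.0000; exercise value = 0.0000 ≤ continuation, so V_u = 0.0000
Node d (S = 45.5): continuation = 1/1.12·[0.6462·0.0000 + 0.3538·28.1500] = 8.8935; exercise value = 14.5000 > continuation, so V_d = 14.5000 (exercise)
Node 0 (S = 65): continuation = 1/1.12·[0.6462·0.0000 + 0.3538·14.5000] = 4.5810; exercise value = 0.0000 ≤ continuation, so V_0 = 4.5810

4.58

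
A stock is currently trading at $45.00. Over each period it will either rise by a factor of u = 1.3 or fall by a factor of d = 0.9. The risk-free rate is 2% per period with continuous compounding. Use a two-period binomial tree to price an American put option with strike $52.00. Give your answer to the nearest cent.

Risk-neutral probability p = (e^0.02 − 0.9)/(1.3 − 0.9) = 0.1202/0.4000 = 0.3005
Terminal stock prices: S_uu = 76.05, S_ud = 52.65, S_dd = 36.45
Terminal payoffs (K − S): max(-24.05, 0) = 0, max(-0.65, 0) = 0, max(15.55, 0) = 15.55
Node u (S = 58.5): continuation = e^(−0.02)·[0.3005·0.0000 + 0.6995·0.0000] = 0.0000; exercise value = 0.0000 ≤ continuation, so V_u = 0.0000
Node d (S = 40.5): continuation = e^(−0.02)·[0.3005·0.0000 + 0.6995·15.5500] = 10.6618; exercise value = 11.5000 > continuation, so V_d = 11.5000 (exercise)
Node 0 (S = 45): continuation = e^(−0.02)·[0.3005·0.0000 + 0.6995·11.5000] = 7.8849; exercise value = 7.0000 ≤ continuation, so V_0 = 7.8849

$7.88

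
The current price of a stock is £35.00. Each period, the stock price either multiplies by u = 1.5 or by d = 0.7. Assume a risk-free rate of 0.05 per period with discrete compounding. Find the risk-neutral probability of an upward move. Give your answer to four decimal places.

Risk-neutral probability p = (1 + 0.05 − 0.7)/(1.5 − 0.7) = 0.3500/0.8000 = 0.4375

p = 0.4375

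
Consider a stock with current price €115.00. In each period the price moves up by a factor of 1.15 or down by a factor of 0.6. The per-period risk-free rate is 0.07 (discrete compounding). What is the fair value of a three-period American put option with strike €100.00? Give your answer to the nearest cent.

Risk-neutral probability p = (1 + 0.07 − 0.6)/(1.15 − 0.6) = 0.4700/0.5500 = 0.8545
Terminal stock prices: S_uuu = 174.9, S_uud = 91.25, S_udd = 47.61, S_ddd = 24.84
Terminal payoffs (K − S): max(-74.9, 0) = 0, max(8.748, 0) = 8.748, max(52.39, 0) = 52.39, max(75.16, 0) = 75.16
Node uu (S = 152.1): continuation = 1/1.07·[0.8545·0.0000 + 0.1455·8.7475] = 1.1891; exercise value = 0.0000 ≤ continuation, so V_uu = 1.1891
Node ud (S = 79.35): continuation = 1/1.07·[0.8545·8.7475 + 0.1455·52.3900] = 14.1079; exercise value = 20.6500 > continuation, so V_ud = 20.6500 (exercise)
Node dd (S = 41.4): continuation = 1/1.07·[0.8545·52.3900 + 0.1455·75.1600] = 52.0579; exercise value = 58.6000 > continuation, so V_dd = 58.6000 (exercise)
Node u (S = 132.2): continuation = 1/1.07·[0.8545·1.1891 + 0.1455·20.6500] = 3.7568; exercise value = 0.0000 ≤ continuation, so V_u = 3.7568
Node d (S = 69): continuation = 1/1.07·[0.8545·20.6500 + 0.1455·58.6000] = 24.4579; exercise value = 31.0000 > continuation, so V_d = 31.0000 (exercise)
Node 0 (S = 115): continuation = 1/1.07·[0.8545·3.7568 + 0.1455·31.0000] = 7.2145; exercise value = 0.0000 ≤ continuation, so V_0 = 7.2145

€7.21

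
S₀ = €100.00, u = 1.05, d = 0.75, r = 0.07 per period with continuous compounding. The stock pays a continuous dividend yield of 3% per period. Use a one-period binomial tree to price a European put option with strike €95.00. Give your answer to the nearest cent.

Per-period risk-free factor R = e^0.07 = 1.0725; dividend-adjusted growth = e^(0.07−0.03) = 1.0408.
Risk-neutral probability p = (1.0408 − 0.75)/(1.05 − 0.75) = 0.2908/0.3000 = 0.9694
Terminal stock prices: S_u = 105, S_d = 75
Terminal payoffs (K − S): max(-10, 0) = 0, max(20, 0) = 20
Node 0 (S = 100): V_0 = e^(−0.07)·[0.9694·0.0000 + 0.0306·20.0000] = 0.5712

€0.57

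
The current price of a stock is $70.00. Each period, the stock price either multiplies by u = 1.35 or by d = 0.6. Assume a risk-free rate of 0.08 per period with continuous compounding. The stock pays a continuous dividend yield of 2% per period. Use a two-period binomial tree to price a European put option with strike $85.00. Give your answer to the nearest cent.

$18.93

Per-period risk-free factor R = e^0.08 = 1.0833; dividend-adjusted growth = e^(0.08−0.02) = 1.0618.
Risk-neutral probability p = (1.0618 − 0.6)/(1.35 − 0.6) = 0.4618/0.7500 = 0.6158
Terminal stock prices: S_uu = 127.6, S_ud = 56.7, S_dd = 25.2
Terminal payoffs (K − S): max(-42.58, 0) = 0, max(28.3, 0) = 28.3, max(59.8, 0) = 59.8
Node u (S = 94.5): V_u = e^(−0.08)·[0.6158·0.0000 + 0.3842·28.3000] = 10.0374
Node d (S = 42): V_d = e^(−0.08)·[0.6158·28.3000 + 0.3842·59.8000] = 37.2965
Node 0 (S = 70): V_0 = e^(−0.08)·[0.6158·10.0374 + 0.3842·37.2965] = 18.9339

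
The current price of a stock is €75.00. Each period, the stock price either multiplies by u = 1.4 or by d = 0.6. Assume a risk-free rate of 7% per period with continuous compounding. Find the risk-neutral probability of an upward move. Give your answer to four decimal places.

Risk-neutral probability p = (e^0.07 − 0.6)/(1.4 − 0.6) = 0.4725/0.8000 = 0.5906

p = 0.5906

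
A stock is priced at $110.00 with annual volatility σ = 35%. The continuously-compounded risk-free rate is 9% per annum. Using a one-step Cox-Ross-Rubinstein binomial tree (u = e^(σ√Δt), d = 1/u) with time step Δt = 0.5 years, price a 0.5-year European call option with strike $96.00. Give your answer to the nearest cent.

$22.76

CRR parameters: u = e^(σ√Δt) = e^(0.35·√0.5) = 1.2808, d = 1/u = 0.7808
Per-period rate: rΔt = 0.09·0.5 = 0.045, so R = e^0.045 = 1.0460
Risk-neutral probability p = (e^0.045 − 0.7808)/(1.2808 − 0.7808) = 0.2653/0.5000 = 0.5305
Terminal stock prices: S_u = 140.9, S_d = 85.88
Terminal payoffs (S − K): max(44.89, 0) = 44.89, max(-10.12, 0) = 0
Node 0 (S = 110): V_0 = e^(−0.045)·[0.5305·44.8884 + 0.4695·0.0000] = 22.7650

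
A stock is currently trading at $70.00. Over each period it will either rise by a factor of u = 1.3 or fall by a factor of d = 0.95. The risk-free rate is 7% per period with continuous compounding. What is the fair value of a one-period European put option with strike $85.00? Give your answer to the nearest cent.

$11.21

Risk-neutral probability p = (e^0.07 − 0.95)/(1.3 − 0.95) = 0.1225/0.3500 = 0.3500
Terminal stock prices: S_u = 91, S_d = 66.5
Terminal payoffs (K − S): max(-6, 0) = 0, max(18.5, 0) = 18.5
Node 0 (S = 70): V_0 = e^(−0.07)·[0.3500·0.0000 + 0.6500·18.5000] = 11.2116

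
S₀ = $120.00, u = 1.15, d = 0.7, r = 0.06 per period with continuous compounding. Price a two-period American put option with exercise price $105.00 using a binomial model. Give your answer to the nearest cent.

$5.05

Risk-neutral probability p = (e^0.06 − 0.7)/(1.15 − 0.7) = 0.3618/0.4500 = 0.8041
Terminal stock prices: S_uu = 158.7, S_ud = 96.6, S_dd = 58.8
Terminal payoffs (K − S): max(-53.7, 0) = 0, max(8.4, 0) = 8.4, max(46.2, 0) = 46.2
Node u (S = 138): continuation = e^(−0.06)·[0.8041·0.0000 + 0.1959·8.4000] = 1.5499; exercise value = 0.0000 ≤ continuation, so V_u = 1.5499
Node d (S = 84): continuation = e^(−0.06)·[0.8041·8.4000 + 0.1959·46.2000] = 14.8853; exercise value = 21.0000 > continuation, so V_d = 21.0000 (exercise)
Node 0 (S = 120): continuation = e^(−0.06)·[0.8041·1.5499 + 0.1959·21.0000] = 5.0484; exercise value = 0.0000 ≤ continuation, so V_0 = 5.0484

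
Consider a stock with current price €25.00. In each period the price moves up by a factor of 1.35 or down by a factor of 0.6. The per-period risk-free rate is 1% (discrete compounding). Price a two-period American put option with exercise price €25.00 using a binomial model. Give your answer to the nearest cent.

€5.64

Risk-neutral probability p = (1 + 0.01 − 0.6)/(1.35 − 0.6) = 0.4100/0.7500 = 0.5467
Terminal stock prices: S_uu = 45.56, S_ud = 20.25, S_dd = 9
Terminal payoffs (K − S): max(-20.56, 0) = 0, max(4.75, 0) = 4.75, max(16, 0) = 16
Node u (S = 33.75): continuation = 1/1.01·[0.5467·0.0000 + 0.4533·4.7500] = 2.1320; exercise value = 0.0000 ≤ continuation, so V_u = 2.1320
Node d (S = 15): continuation = 1/1.01·[0.5467·4.7500 + 0.4533·16.0000] = 9.7525; exercise value = 10.0000 > continuation, so V_d = 10.0000 (exercise)
Node 0 (S = 25): continuation = 1/1.01·[0.5467·2.1320 + 0.4533·10.0000] = 5.6424; exercise value = 0.0000 ≤ continuation, so V_0 = 5.6424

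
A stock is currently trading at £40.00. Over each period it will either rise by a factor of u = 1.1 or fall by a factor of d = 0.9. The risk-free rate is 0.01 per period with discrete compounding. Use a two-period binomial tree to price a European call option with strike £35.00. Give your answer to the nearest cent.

£6.21

Risk-neutral probability p = (1 + 0.01 − 0.9)/(1.1 − 0.9) = 0.1100/0.2000 = 0.5500
Terminal stock prices: S_uu = 48.4, S_ud = 39.6, S_dd = 32.4
Terminal payoffs (S − K): max(13.4, 0) = 13.4, max(4.6, 0) = 4.6, max(-2.6, 0) = 0
Node u (S = 44): V_u = 1/1.01·[0.5500·13.4000 + 0.4500·4.6000] = 9.3465
Node d (S = 36): V_d = 1/1.01·[0.5500·4.6000 + 0.4500·0.0000] = 2.5050
Node 0 (S = 40): V_0 = 1/1.01·[0.5500·9.3465 + 0.4500·2.5050] = 6.2058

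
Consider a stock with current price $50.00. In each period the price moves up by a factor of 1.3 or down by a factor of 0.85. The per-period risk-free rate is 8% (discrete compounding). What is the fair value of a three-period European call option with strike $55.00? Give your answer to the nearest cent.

$10.93

Risk-neutral probability p = (1 + 0.08 − 0.85)/(1.3 − 0.85) = 0.2300/0.4500 = 0.5111
Terminal stock prices: S_uuu = 109.9, S_uud = 71.83, S_udd = 46.96, S_ddd = 30.71
Terminal payoffs (S − K): max(54.85, 0) = 54.85, max(16.83, 0) = 16.83, max(-8.038, 0) = 0, max(-24.29, 0) = 0
Node uu (S = 84.5): V_uu = 1/1.08·[0.5111·54.8500 + 0.4889·16.8250] = 33.5741
Node ud (S = 55.25): V_ud = 1/1.08·[0.5111·16.8250 + 0.4889·0.0000] = 7.9624
Node dd (S = 36.12): V_dd = 1/1.08·[0.5111·0.0000 + 0.4889·0.0000] = 0.0000
Node u (S = 65): V_u = 1/1.08·[0.5111·33.5741 + 0.4889·7.9624] = 19.4934
Node d (S = 42.5): V_d = 1/1.08·[0.5111·7.9624 + 0.4889·0.0000] = 3.7682
Node 0 (S = 50): V_0 = 1/1.08·[0.5111·19.4934 + 0.4889·3.7682] = 10.9310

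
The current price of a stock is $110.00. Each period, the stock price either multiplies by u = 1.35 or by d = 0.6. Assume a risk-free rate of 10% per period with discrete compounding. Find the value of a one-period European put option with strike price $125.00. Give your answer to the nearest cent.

Risk-neutral probability p = (1 + 0.1 − 0.6)/(1.35 − 0.6) = 0.5000/0.7500 = 0.6667
Terminal stock prices: S_u = 148.5, S_d = 66
Terminal payoffs (K − S): max(-23.5, 0) = 0, max(59, 0) = 59
Node 0 (S = 110): V_0 = 1/1.1·[0.6667·0.0000 + 0.3333·59.0000] = 17.8788

$17.88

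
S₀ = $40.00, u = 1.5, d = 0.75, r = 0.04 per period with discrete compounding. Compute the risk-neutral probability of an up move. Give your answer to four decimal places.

Risk-neutral probability p = (1 + 0.04 − 0.75)/(1.5 − 0.75) = 0.2900/0.7500 = 0.3867

p = 0.3867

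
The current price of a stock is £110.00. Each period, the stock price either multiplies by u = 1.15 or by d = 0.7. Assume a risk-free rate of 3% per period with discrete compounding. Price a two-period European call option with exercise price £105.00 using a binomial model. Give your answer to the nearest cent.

£20.52

Risk-neutral probability p = (1 + 0.03 − 0.7)/(1.15 − 0.7) = 0.3300/0.4500 = 0.7333
Terminal stock prices: S_uu = 145.5, S_ud = 88.55, S_dd = 53.9
Terminal payoffs (S − K): max(40.47, 0) = 40.47, max(-16.45, 0) = 0, max(-51.1, 0) = 0
Node u (S = 126.5): V_u = 1/1.03·[0.7333·40.4750 + 0.2667·0.0000] = 28.8172
Node d (S = 77): V_d = 1/1.03·[0.7333·0.0000 + 0.2667·0.0000] = 0.0000
Node 0 (S = 110): V_0 = 1/1.03·[0.7333·28.8172 + 0.2667·0.0000] = 20.5171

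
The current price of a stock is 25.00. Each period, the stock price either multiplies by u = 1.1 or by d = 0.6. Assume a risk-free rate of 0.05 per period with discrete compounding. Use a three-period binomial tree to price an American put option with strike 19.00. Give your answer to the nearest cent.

0.64

Risk-neutral probability p = (1 + 0.05 − 0.6)/(1.1 − 0.6) = 0.4500/0.5000 = 0.9000
Terminal stock prices: S_uuu = 33.28, S_uud = 18.15, S_udd = 9.9, S_ddd = 5.4
Terminal payoffs (K − S): max(-14.28, 0) = 0, max(0.85, 0) = 0.85, max(9.1, 0) = 9.1, max(13.6, 0) = 13.6
Node uu (S = 30.25): continuation = 1/1.05·[0.9000·0.0000 + 0.1000·0.8500] = 0.0810; exercise value = 0.0000 ≤ continuation, so V_uu = 0.0810
Node ud (S = 16.5): continuation = 1/1.05·[0.9000·0.8500 + 0.1000·9.1000] = 1.5952; exercise value = 2.5000 > continuation, so V_ud = 2.5000 (exercise)
Node dd (S = 9): continuation = 1/1.05·[0.9000·9.1000 + 0.1000·13.6000] = 9.0952; exercise value = 10.0000 > continuation, so V_dd = 10.0000 (exercise)
Node u (S = 27.5): continuation = 1/1.05·[0.9000·0.0810 + 0.1000·2.5000] = 0.3075; exercise value = 0.0000 ≤ continuation, so V_u = 0.3075
Node d (S = 15): continuation = 1/1.05·[0.9000·2.5000 + 0.1000·10.0000] = 3.0952; exercise value = 4.0000 > continuation, so V_d = 4.0000 (exercise)
Node 0 (S = 25): continuation = 1/1.05·[0.9000·0.3075 + 0.1000·4.0000] = 0.6445; exercise value = 0.0000 ≤ continuation, so V_0 = 0.6445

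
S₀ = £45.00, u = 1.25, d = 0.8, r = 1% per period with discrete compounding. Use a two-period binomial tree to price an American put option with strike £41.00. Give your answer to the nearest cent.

Risk-neutral probability p = (1 + 0.01 − 0.8)/(1.25 − 0.8) = 0.2100/0.4500 = 0.4667
Terminal stock prices: S_uu = 70.31, S_ud = 45, S_dd = 28.8
Terminal payoffs (K − S): max(-29.31, 0) = 0, max(-4, 0) = 0, max(12.2, 0) = 12.2
Node u (S = 56.25): continuation = 1/1.01·[0.4667·0.0000 + 0.5333·0.0000] = 0.0000; exercise value = 0.0000 ≤ continuation, so V_u = 0.0000
Node d (S = 36): continuation = 1/1.01·[0.4667·0.0000 + 0.5333·12.2000] = 6.4422; exercise value = 5.0000 ≤ continuation, so V_d = 6.4422
Node 0 (S = 45): continuation = 1/1.01·[0.4667·0.0000 + 0.5333·6.4422] = 3.4018; exercise value = 0.0000 ≤ continuation, so V_0 = 3.4018

£3.40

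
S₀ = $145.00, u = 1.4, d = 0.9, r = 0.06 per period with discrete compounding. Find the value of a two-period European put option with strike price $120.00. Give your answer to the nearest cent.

Risk-neutral probability p = (1 + 0.06 − 0.9)/(1.4 − 0.9) = 0.1600/0.5000 = 0.3200
Terminal stock prices: S_uu = 284.2, S_ud = 182.7, S_dd = 117.5
Terminal payoffs (K − S): max(-164.2, 0) = 0, max(-62.7, 0) = 0, max(2.55, 0) = 2.55
Node u (S = 203): V_u = 1/1.06·[0.3200·0.0000 + 0.6800·0.0000] = 0.0000
Node d (S = 130.5): V_d = 1/1.06·[0.3200·0.0000 + 0.6800·2.5500] = 1.6358
Node 0 (S = 145): V_0 = 1/1.06·[0.3200·0.0000 + 0.6800·1.6358] = 1.0494

$1.05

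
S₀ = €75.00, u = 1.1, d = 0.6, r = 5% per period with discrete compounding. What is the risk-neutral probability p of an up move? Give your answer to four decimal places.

Risk-neutral probability p = (1 + 0.05 − 0.6)/(1.1 − 0.6) = 0.4500/0.5000 = 0.9000

p = 0.9000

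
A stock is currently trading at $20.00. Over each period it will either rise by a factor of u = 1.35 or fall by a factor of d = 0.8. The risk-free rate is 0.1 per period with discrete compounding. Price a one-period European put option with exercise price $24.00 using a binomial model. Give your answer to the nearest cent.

$3.31

Risk-neutral probability p = (1 + 0.1 − 0.8)/(1.35 − 0.8) = 0.3000/0.5500 = 0.5455
Terminal stock prices: S_u = 27, S_d = 16
Terminal payoffs (K − S): max(-3, 0) = 0, max(8, 0) = 8
Node 0 (S = 20): V_0 = 1/1.1·[0.5455·0.0000 + 0.4545·8.0000] = 3.3058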